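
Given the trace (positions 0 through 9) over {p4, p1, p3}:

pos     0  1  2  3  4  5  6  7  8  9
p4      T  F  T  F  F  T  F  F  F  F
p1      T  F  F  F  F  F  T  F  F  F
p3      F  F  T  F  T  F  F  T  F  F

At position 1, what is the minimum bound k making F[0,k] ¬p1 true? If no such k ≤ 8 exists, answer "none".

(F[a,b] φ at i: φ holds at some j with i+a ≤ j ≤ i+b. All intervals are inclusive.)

Scan j = 1,2,… for ¬p1:
  j=1: holds
First hit at j=1, so smallest k = 1-1 = 0.

0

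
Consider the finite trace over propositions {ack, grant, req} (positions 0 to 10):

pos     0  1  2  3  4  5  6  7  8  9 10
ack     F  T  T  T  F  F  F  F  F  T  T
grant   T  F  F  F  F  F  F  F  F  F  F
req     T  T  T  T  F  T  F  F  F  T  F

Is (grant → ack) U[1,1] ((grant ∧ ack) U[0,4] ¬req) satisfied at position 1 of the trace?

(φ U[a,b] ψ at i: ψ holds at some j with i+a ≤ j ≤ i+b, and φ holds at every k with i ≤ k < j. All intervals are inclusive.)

False

Need some j in [2,2] with ((grant ∧ ack) U[0,4] ¬req), and (grant → ack) at every k in [1,j-1].
  j=2: ((grant ∧ ack) U[0,4] ¬req) — fails.
No j in the window works → until fails.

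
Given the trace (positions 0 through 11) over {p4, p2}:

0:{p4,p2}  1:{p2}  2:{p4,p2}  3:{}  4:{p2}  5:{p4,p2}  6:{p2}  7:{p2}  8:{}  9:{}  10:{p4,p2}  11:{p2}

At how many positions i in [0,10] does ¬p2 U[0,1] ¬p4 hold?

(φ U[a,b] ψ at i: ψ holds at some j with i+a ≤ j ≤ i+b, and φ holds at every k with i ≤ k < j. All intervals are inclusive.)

7

Evaluate at each i in [0,10]:
  i=0: ✗ (lhs fails at k=0 before rhs at j=1)
  i=1: ✓ (rhs at j=1)
  i=2: ✗ (lhs fails at k=2 before rhs at j=3)
  i=3: ✓ (rhs at j=3)
  i=4: ✓ (rhs at j=4)
  i=5: ✗ (lhs fails at k=5 before rhs at j=6)
  i=6: ✓ (rhs at j=6)
  i=7: ✓ (rhs at j=7)
  i=8: ✓ (rhs at j=8)
  i=9: ✓ (rhs at j=9)
  i=10: ✗ (lhs fails at k=10 before rhs at j=11)
Positions where it holds: {1, 3, 4, 6, 7, 8, 9} → 7.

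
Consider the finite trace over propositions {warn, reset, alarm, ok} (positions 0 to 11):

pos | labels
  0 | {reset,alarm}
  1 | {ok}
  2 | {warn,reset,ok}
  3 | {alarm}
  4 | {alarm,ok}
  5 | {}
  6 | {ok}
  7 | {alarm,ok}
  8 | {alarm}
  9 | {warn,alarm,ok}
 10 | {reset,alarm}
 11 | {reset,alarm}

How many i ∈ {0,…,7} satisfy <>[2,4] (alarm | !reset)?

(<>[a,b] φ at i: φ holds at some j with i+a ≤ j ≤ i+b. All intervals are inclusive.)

8

Evaluate at each i in [0,7]:
  i=0: ✓ (witness j=3)
  i=1: ✓ (witness j=3)
  i=2: ✓ (witness j=4)
  i=3: ✓ (witness j=5)
  i=4: ✓ (witness j=6)
  i=5: ✓ (witness j=7)
  i=6: ✓ (witness j=8)
  i=7: ✓ (witness j=9)
Positions where it holds: {0, 1, 2, 3, 4, 5, 6, 7} → 8.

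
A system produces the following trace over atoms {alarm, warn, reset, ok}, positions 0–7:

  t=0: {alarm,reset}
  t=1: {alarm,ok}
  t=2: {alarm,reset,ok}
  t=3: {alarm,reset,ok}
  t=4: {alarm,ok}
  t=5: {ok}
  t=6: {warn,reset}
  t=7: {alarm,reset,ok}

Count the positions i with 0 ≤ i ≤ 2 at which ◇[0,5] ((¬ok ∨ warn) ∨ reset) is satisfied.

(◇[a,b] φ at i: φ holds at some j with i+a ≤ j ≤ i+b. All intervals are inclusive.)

3

Evaluate at each i in [0,2]:
  i=0: ✓ (witness j=0)
  i=1: ✓ (witness j=2)
  i=2: ✓ (witness j=2)
Positions where it holds: {0, 1, 2} → 3.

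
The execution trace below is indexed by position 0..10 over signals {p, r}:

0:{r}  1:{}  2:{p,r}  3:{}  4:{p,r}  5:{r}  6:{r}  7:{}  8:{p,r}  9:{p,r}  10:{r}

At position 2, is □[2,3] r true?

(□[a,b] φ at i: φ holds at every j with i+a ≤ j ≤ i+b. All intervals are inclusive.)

Holds

Check r at every j in [4,5]:
  j=4: true
  j=5: true
All positions satisfy it → formula holds.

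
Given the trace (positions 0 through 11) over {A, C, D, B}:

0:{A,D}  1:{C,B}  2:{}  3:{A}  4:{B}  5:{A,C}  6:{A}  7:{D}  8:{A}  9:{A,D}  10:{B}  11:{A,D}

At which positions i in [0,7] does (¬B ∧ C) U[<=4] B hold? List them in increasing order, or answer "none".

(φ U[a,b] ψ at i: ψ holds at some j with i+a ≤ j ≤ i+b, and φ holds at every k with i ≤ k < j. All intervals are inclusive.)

1, 4

Evaluate at each i in [0,7]:
  i=0: ✗ (lhs fails at k=0 before rhs at j=1)
  i=1: ✓ (rhs at j=1)
  i=2: ✗ (lhs fails at k=2 before rhs at j=4)
  i=3: ✗ (lhs fails at k=3 before rhs at j=4)
  i=4: ✓ (rhs at j=4)
  i=5: ✗ (no rhs in [5,9])
  i=6: ✗ (lhs fails at k=6 before rhs at j=10)
  i=7: ✗ (lhs fails at k=7 before rhs at j=10)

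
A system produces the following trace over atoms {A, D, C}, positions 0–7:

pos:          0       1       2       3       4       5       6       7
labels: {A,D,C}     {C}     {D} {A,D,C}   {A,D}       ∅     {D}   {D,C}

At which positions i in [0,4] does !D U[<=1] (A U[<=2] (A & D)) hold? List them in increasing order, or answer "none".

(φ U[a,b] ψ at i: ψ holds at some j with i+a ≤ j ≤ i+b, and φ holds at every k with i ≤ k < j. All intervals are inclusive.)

0, 3, 4

Evaluate at each i in [0,4]:
  i=0: ✓ (rhs at j=0)
  i=1: ✗ (no rhs in [1,2])
  i=2: ✗ (lhs fails at k=2 before rhs at j=3)
  i=3: ✓ (rhs at j=3)
  i=4: ✓ (rhs at j=4)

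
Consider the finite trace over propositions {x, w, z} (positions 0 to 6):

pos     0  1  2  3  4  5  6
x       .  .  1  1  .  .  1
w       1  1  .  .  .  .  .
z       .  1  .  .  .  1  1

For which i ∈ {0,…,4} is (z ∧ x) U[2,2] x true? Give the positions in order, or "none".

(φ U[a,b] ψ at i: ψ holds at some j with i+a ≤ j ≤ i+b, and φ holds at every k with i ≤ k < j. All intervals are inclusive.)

none

Evaluate at each i in [0,4]:
  i=0: ✗ (lhs fails at k=0 before rhs at j=2)
  i=1: ✗ (lhs fails at k=1 before rhs at j=3)
  i=2: ✗ (no rhs in [4,4])
  i=3: ✗ (no rhs in [5,5])
  i=4: ✗ (lhs fails at k=4 before rhs at j=6)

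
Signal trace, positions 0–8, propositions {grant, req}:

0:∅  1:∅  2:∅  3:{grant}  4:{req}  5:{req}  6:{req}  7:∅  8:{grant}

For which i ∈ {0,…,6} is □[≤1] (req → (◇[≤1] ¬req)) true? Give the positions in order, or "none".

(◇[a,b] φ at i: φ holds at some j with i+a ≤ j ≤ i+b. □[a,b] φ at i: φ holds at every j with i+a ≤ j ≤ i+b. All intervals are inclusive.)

Evaluate at each i in [0,6]:
  i=0: ✓ (all of [0,1])
  i=1: ✓ (all of [1,2])
  i=2: ✓ (all of [2,3])
  i=3: ✗ (fails at j=4)
  i=4: ✗ (fails at j=4)
  i=5: ✗ (fails at j=5)
  i=6: ✓ (all of [6,7])

0, 1, 2, 6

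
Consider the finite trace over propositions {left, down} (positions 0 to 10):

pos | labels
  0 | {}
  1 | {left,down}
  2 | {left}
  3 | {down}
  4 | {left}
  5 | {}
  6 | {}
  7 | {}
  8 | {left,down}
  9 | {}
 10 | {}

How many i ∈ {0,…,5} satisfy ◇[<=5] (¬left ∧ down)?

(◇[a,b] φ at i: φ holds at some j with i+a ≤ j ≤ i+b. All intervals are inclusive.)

4

Evaluate at each i in [0,5]:
  i=0: ✓ (witness j=3)
  i=1: ✓ (witness j=3)
  i=2: ✓ (witness j=3)
  i=3: ✓ (witness j=3)
  i=4: ✗ (none in [4,9])
  i=5: ✗ (none in [5,10])
Positions where it holds: {0, 1, 2, 3} → 4.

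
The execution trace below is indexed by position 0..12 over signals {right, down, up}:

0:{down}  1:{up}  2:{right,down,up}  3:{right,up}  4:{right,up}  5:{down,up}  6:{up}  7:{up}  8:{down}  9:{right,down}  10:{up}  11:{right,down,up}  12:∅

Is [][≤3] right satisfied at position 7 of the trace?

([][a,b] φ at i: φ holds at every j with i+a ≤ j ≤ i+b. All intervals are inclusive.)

Check right at every j in [7,10]:
  j=7: false
  j=8: false
  j=9: true
  j=10: false
Fails at j=7 → formula fails.

No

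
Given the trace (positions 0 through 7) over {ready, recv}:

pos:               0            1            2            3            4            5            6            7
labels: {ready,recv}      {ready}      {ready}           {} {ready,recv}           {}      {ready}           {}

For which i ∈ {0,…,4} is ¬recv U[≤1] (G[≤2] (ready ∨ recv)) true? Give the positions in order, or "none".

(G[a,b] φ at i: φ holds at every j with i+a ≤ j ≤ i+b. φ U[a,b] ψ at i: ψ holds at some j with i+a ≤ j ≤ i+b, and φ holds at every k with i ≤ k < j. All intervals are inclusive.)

Evaluate at each i in [0,4]:
  i=0: ✓ (rhs at j=0)
  i=1: ✗ (no rhs in [1,2])
  i=2: ✗ (no rhs in [2,3])
  i=3: ✗ (no rhs in [3,4])
  i=4: ✗ (no rhs in [4,5])

0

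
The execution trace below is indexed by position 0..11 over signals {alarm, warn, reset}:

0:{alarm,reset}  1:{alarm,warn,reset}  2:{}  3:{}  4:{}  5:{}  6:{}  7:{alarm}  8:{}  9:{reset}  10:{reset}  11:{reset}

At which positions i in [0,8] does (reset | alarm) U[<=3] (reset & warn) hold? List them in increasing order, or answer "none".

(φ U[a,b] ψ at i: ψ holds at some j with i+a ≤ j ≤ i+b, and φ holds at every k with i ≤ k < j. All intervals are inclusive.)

0, 1

Evaluate at each i in [0,8]:
  i=0: ✓ (rhs at j=1; lhs holds on [0,0])
  i=1: ✓ (rhs at j=1)
  i=2: ✗ (no rhs in [2,5])
  i=3: ✗ (no rhs in [3,6])
  i=4: ✗ (no rhs in [4,7])
  i=5: ✗ (no rhs in [5,8])
  i=6: ✗ (no rhs in [6,9])
  i=7: ✗ (no rhs in [7,10])
  i=8: ✗ (no rhs in [8,11])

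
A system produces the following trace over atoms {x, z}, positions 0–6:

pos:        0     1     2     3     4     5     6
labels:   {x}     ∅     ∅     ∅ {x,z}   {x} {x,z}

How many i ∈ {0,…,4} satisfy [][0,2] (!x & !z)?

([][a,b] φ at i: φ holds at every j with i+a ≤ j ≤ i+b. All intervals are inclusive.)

Evaluate at each i in [0,4]:
  i=0: ✗ (fails at j=0)
  i=1: ✓ (all of [1,3])
  i=2: ✗ (fails at j=4)
  i=3: ✗ (fails at j=4)
  i=4: ✗ (fails at j=4)
Positions where it holds: {1} → 1.

1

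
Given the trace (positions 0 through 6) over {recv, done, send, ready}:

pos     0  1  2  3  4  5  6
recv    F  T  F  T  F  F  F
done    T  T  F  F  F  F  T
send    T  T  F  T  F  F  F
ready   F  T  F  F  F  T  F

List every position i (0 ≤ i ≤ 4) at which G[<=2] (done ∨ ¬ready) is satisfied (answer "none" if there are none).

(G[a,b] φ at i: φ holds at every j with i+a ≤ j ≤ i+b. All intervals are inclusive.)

0, 1, 2

Evaluate at each i in [0,4]:
  i=0: ✓ (all of [0,2])
  i=1: ✓ (all of [1,3])
  i=2: ✓ (all of [2,4])
  i=3: ✗ (fails at j=5)
  i=4: ✗ (fails at j=5)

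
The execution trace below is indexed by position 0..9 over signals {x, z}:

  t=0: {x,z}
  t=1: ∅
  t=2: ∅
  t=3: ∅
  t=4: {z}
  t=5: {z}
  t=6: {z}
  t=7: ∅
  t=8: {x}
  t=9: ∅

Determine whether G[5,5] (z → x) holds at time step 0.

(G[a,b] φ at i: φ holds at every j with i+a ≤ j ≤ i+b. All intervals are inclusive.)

Check (z → x) at every j in [5,5]:
  j=5: antecedent true; consequent false → ✗
Fails at j=5 → formula fails.

No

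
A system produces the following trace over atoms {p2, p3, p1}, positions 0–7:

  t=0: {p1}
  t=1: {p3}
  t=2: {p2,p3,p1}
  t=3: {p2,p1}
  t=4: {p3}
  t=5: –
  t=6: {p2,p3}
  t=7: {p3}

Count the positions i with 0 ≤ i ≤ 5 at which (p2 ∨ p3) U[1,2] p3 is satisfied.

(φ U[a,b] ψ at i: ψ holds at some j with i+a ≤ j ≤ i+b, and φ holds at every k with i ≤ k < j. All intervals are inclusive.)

Evaluate at each i in [0,5]:
  i=0: ✗ (lhs fails at k=0 before rhs at j=1)
  i=1: ✓ (rhs at j=2; lhs holds on [1,1])
  i=2: ✓ (rhs at j=4; lhs holds on [2,3])
  i=3: ✓ (rhs at j=4; lhs holds on [3,3])
  i=4: ✗ (lhs fails at k=5 before rhs at j=6)
  i=5: ✗ (lhs fails at k=5 before rhs at j=6)
Positions where it holds: {1, 2, 3} → 3.

3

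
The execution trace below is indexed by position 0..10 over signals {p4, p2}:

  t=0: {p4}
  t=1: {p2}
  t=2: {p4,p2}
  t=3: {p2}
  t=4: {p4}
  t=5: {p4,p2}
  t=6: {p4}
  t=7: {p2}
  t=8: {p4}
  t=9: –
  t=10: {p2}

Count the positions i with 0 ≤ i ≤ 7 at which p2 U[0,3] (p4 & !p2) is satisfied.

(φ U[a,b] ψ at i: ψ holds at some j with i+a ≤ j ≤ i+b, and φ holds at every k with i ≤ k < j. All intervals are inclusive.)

8

Evaluate at each i in [0,7]:
  i=0: ✓ (rhs at j=0)
  i=1: ✓ (rhs at j=4; lhs holds on [1,3])
  i=2: ✓ (rhs at j=4; lhs holds on [2,3])
  i=3: ✓ (rhs at j=4; lhs holds on [3,3])
  i=4: ✓ (rhs at j=4)
  i=5: ✓ (rhs at j=6; lhs holds on [5,5])
  i=6: ✓ (rhs at j=6)
  i=7: ✓ (rhs at j=8; lhs holds on [7,7])
Positions where it holds: {0, 1, 2, 3, 4, 5, 6, 7} → 8.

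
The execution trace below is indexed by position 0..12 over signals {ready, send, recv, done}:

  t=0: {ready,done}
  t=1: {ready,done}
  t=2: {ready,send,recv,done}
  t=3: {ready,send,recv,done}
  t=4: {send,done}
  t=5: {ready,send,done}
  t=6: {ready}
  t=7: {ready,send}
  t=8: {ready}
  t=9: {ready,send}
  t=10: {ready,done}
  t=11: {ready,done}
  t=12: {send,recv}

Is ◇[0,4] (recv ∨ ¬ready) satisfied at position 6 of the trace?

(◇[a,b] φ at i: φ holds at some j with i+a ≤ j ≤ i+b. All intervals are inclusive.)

No

Check (recv ∨ ¬ready) at each j in [6,10]:
  j=6: false
  j=7: false
  j=8: false
  j=9: false
  j=10: false
No position in the window satisfies it → formula fails.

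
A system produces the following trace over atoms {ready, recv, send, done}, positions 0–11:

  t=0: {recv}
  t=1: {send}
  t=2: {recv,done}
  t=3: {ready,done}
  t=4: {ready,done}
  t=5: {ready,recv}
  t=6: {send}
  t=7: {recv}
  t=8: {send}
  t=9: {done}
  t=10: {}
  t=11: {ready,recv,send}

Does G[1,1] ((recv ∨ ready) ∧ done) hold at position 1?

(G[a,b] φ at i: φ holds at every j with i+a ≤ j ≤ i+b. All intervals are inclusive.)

Holds

Check ((recv ∨ ready) ∧ done) at every j in [2,2]:
  j=2: true
All positions satisfy it → formula holds.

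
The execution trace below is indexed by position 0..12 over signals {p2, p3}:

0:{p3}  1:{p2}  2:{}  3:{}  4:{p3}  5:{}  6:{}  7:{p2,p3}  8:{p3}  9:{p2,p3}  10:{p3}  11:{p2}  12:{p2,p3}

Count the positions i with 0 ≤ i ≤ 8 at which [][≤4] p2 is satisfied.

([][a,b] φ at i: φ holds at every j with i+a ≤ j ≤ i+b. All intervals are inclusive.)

Evaluate at each i in [0,8]:
  i=0: ✗ (fails at j=0)
  i=1: ✗ (fails at j=2)
  i=2: ✗ (fails at j=2)
  i=3: ✗ (fails at j=3)
  i=4: ✗ (fails at j=4)
  i=5: ✗ (fails at j=5)
  i=6: ✗ (fails at j=6)
  i=7: ✗ (fails at j=8)
  i=8: ✗ (fails at j=8)
Positions where it holds: {} → 0.

0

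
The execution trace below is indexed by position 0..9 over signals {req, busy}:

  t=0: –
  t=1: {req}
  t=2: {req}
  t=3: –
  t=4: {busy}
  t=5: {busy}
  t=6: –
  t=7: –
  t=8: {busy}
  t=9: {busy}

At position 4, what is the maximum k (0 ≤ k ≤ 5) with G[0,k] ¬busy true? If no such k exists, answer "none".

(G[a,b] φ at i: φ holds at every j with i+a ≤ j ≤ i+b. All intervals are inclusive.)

¬busy must hold from j=4 onward; find where it first fails.
  j=4: fails → no k works.

none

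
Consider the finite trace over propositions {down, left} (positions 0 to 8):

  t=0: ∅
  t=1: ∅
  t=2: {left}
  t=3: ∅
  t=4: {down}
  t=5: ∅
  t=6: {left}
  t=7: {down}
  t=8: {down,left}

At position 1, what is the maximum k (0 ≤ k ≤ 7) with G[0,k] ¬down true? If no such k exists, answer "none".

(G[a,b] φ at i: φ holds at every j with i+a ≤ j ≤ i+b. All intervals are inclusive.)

2

¬down must hold from j=1 onward; find where it first fails.
  j=1: holds
  j=2: holds
  j=3: holds
  j=4: fails
Holds on [1,3], so largest k = 2.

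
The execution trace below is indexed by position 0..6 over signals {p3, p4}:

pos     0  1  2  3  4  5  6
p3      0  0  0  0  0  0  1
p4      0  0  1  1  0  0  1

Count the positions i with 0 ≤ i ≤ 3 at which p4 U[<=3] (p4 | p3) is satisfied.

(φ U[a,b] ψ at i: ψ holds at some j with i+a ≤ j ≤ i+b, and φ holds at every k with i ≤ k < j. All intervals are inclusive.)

Evaluate at each i in [0,3]:
  i=0: ✗ (lhs fails at k=0 before rhs at j=2)
  i=1: ✗ (lhs fails at k=1 before rhs at j=2)
  i=2: ✓ (rhs at j=2)
  i=3: ✓ (rhs at j=3)
Positions where it holds: {2, 3} → 2.

2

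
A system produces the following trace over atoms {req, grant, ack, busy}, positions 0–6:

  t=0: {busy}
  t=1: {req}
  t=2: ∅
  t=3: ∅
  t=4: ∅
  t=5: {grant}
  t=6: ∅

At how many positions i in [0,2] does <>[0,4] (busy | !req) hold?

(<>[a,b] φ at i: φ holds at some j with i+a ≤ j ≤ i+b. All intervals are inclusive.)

3

Evaluate at each i in [0,2]:
  i=0: ✓ (witness j=0)
  i=1: ✓ (witness j=2)
  i=2: ✓ (witness j=2)
Positions where it holds: {0, 1, 2} → 3.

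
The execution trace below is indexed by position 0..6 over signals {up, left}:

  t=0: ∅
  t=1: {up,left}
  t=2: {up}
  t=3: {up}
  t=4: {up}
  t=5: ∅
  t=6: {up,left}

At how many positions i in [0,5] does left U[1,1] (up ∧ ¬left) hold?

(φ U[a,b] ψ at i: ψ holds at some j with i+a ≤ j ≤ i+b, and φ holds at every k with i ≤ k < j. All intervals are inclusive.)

1

Evaluate at each i in [0,5]:
  i=0: ✗ (no rhs in [1,1])
  i=1: ✓ (rhs at j=2; lhs holds on [1,1])
  i=2: ✗ (lhs fails at k=2 before rhs at j=3)
  i=3: ✗ (lhs fails at k=3 before rhs at j=4)
  i=4: ✗ (no rhs in [5,5])
  i=5: ✗ (no rhs in [6,6])
Positions where it holds: {1} → 1.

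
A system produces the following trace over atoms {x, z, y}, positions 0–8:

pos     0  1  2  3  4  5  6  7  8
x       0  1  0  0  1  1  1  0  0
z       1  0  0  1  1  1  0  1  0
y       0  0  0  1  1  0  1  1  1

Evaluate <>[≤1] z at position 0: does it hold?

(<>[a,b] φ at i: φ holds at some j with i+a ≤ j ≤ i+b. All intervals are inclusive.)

Check z at each j in [0,1]:
  j=0: true
  j=1: false
Found at j=0 → formula holds.

Yes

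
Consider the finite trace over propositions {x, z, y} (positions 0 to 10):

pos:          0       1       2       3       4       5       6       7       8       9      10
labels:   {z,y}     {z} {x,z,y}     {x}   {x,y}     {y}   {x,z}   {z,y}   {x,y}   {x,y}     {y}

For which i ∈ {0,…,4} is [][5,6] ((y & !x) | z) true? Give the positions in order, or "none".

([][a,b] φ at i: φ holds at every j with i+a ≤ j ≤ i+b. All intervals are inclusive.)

Evaluate at each i in [0,4]:
  i=0: ✓ (all of [5,6])
  i=1: ✓ (all of [6,7])
  i=2: ✗ (fails at j=8)
  i=3: ✗ (fails at j=8)
  i=4: ✗ (fails at j=9)

0, 1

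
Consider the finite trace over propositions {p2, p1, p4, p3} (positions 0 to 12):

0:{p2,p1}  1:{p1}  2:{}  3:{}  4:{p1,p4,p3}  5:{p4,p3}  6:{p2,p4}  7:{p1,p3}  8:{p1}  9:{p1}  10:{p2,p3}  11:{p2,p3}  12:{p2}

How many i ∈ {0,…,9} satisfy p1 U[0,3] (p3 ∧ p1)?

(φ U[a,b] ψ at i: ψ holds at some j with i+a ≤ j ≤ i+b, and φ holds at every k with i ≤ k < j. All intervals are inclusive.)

2

Evaluate at each i in [0,9]:
  i=0: ✗ (no rhs in [0,3])
  i=1: ✗ (lhs fails at k=2 before rhs at j=4)
  i=2: ✗ (lhs fails at k=2 before rhs at j=4)
  i=3: ✗ (lhs fails at k=3 before rhs at j=4)
  i=4: ✓ (rhs at j=4)
  i=5: ✗ (lhs fails at k=5 before rhs at j=7)
  i=6: ✗ (lhs fails at k=6 before rhs at j=7)
  i=7: ✓ (rhs at j=7)
  i=8: ✗ (no rhs in [8,11])
  i=9: ✗ (no rhs in [9,12])
Positions where it holds: {4, 7} → 2.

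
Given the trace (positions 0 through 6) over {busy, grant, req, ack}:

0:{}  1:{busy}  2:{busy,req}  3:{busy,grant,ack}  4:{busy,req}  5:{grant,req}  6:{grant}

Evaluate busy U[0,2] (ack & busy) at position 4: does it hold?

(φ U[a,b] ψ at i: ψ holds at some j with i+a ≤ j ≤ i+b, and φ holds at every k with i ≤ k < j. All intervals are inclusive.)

Does not hold

Need some j in [4,6] with (ack & busy), and busy at every k in [4,j-1].
  j=4: (ack & busy) false.
  j=5: (ack & busy) false.
  j=6: (ack & busy) false.
No j in the window works → until fails.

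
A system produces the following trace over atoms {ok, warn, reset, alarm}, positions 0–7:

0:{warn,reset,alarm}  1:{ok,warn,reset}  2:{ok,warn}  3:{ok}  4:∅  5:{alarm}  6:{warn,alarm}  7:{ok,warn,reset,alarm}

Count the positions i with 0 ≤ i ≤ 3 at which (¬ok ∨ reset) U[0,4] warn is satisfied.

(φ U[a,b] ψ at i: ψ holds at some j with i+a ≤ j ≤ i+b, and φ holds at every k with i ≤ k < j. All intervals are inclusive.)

3

Evaluate at each i in [0,3]:
  i=0: ✓ (rhs at j=0)
  i=1: ✓ (rhs at j=1)
  i=2: ✓ (rhs at j=2)
  i=3: ✗ (lhs fails at k=3 before rhs at j=6)
Positions where it holds: {0, 1, 2} → 3.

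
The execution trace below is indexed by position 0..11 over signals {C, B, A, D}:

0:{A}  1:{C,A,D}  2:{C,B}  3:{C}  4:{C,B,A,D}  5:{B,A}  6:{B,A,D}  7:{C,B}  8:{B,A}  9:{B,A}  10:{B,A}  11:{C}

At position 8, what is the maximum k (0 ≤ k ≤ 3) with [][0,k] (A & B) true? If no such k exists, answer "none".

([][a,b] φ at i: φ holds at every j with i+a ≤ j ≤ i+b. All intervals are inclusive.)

(A & B) must hold from j=8 onward; find where it first fails.
  j=8: holds
  j=9: holds
  j=10: holds
  j=11: fails
Holds on [8,10], so largest k = 2.

2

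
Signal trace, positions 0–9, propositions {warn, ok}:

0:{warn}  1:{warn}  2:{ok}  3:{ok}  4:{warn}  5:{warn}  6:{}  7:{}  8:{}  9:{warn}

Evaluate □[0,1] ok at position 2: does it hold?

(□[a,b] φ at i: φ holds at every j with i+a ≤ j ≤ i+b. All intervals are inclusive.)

True

Check ok at every j in [2,3]:
  j=2: true
  j=3: true
All positions satisfy it → formula holds.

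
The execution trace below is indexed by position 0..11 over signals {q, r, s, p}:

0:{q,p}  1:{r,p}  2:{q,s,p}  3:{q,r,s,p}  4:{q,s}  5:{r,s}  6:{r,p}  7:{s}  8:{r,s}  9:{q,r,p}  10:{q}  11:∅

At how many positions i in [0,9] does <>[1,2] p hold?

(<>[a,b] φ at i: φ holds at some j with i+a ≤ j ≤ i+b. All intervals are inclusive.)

Evaluate at each i in [0,9]:
  i=0: ✓ (witness j=1)
  i=1: ✓ (witness j=2)
  i=2: ✓ (witness j=3)
  i=3: ✗ (none in [4,5])
  i=4: ✓ (witness j=6)
  i=5: ✓ (witness j=6)
  i=6: ✗ (none in [7,8])
  i=7: ✓ (witness j=9)
  i=8: ✓ (witness j=9)
  i=9: ✗ (none in [10,11])
Positions where it holds: {0, 1, 2, 4, 5, 7, 8} → 7.

7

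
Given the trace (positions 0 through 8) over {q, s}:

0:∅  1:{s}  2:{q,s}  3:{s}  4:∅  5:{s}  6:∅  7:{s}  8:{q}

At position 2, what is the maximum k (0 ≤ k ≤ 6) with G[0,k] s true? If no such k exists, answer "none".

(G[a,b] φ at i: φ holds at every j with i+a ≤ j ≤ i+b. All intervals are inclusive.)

1

s must hold from j=2 onward; find where it first fails.
  j=2: holds
  j=3: holds
  j=4: fails
Holds on [2,3], so largest k = 1.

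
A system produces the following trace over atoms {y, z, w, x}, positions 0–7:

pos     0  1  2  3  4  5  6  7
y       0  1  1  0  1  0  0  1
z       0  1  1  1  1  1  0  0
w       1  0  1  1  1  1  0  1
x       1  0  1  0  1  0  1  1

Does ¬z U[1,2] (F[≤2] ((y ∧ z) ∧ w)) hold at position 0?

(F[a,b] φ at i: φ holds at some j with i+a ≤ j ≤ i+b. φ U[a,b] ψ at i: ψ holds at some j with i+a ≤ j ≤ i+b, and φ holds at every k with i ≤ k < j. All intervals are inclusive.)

Need some j in [1,2] with F[≤2] ((y ∧ z) ∧ w), and ¬z at every k in [0,j-1].
  j=1: F[≤2] ((y ∧ z) ∧ w) holds; ¬z holds at every k in [0,0] → satisfied.

Holds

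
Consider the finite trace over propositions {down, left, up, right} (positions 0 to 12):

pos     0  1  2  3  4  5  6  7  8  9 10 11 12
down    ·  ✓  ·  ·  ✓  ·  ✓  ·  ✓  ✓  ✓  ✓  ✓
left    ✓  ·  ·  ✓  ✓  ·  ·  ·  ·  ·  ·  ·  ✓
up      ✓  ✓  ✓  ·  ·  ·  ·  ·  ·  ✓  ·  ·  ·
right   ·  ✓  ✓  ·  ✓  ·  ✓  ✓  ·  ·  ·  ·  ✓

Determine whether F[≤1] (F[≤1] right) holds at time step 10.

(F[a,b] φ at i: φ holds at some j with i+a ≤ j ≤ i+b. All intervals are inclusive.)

Check F[≤1] right at each j in [10,11]:
  j=10: fails (none in [10,11])
  j=11: holds (witness at 12)
Found at j=11 → formula holds.

True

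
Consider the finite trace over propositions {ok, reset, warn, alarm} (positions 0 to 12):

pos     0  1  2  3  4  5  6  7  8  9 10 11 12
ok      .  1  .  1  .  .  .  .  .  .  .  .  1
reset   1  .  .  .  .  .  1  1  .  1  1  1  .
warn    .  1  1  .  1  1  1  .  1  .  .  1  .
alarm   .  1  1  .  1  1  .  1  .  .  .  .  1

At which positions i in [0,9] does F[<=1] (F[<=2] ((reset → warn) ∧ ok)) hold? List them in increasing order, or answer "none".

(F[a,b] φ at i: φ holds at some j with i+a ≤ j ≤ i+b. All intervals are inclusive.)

Evaluate at each i in [0,9]:
  i=0: ✓ (witness j=0)
  i=1: ✓ (witness j=1)
  i=2: ✓ (witness j=2)
  i=3: ✓ (witness j=3)
  i=4: ✗ (none in [4,5])
  i=5: ✗ (none in [5,6])
  i=6: ✗ (none in [6,7])
  i=7: ✗ (none in [7,8])
  i=8: ✗ (none in [8,9])
  i=9: ✓ (witness j=10)

0, 1, 2, 3, 9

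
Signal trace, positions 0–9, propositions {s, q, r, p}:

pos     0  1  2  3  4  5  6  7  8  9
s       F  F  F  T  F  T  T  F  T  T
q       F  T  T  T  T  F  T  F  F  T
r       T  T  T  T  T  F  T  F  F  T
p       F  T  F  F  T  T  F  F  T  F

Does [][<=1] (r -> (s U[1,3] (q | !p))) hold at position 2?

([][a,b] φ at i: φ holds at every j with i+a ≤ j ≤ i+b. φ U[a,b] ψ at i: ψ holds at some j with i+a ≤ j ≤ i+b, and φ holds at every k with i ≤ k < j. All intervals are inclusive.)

Does not hold

Check (r -> (s U[1,3] (q | !p))) at every j in [2,3]:
  j=2: antecedent true; consequent fails → ✗
  j=3: antecedent true; consequent holds → ✓
Fails at j=2 → formula fails.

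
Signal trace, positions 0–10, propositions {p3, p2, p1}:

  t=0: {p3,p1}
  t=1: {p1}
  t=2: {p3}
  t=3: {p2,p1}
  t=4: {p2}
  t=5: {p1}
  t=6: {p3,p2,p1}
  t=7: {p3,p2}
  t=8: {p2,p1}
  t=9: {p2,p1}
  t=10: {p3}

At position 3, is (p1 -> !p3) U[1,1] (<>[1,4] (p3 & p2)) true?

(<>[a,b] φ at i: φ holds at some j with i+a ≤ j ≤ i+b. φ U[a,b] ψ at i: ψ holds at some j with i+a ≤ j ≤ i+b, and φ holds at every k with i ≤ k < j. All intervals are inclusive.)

Need some j in [4,4] with <>[1,4] (p3 & p2), and (p1 -> !p3) at every k in [3,j-1].
  j=4: <>[1,4] (p3 & p2) holds; (p1 -> !p3) holds at every k in [3,3] → satisfied.

True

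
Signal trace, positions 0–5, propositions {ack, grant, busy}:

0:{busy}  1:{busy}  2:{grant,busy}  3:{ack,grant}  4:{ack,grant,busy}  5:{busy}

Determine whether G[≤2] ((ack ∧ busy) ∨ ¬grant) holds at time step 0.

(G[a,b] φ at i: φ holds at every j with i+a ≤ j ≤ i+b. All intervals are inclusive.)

Check ((ack ∧ busy) ∨ ¬grant) at every j in [0,2]:
  j=0: true
  j=1: true
  j=2: false
Fails at j=2 → formula fails.

Does not hold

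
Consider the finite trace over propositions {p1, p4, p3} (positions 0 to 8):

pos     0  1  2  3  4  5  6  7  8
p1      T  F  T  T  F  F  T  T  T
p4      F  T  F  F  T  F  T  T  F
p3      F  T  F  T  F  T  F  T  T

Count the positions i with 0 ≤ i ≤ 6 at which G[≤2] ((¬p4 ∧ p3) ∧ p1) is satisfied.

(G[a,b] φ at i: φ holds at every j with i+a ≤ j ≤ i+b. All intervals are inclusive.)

0

Evaluate at each i in [0,6]:
  i=0: ✗ (fails at j=0)
  i=1: ✗ (fails at j=1)
  i=2: ✗ (fails at j=2)
  i=3: ✗ (fails at j=4)
  i=4: ✗ (fails at j=4)
  i=5: ✗ (fails at j=5)
  i=6: ✗ (fails at j=6)
Positions where it holds: {} → 0.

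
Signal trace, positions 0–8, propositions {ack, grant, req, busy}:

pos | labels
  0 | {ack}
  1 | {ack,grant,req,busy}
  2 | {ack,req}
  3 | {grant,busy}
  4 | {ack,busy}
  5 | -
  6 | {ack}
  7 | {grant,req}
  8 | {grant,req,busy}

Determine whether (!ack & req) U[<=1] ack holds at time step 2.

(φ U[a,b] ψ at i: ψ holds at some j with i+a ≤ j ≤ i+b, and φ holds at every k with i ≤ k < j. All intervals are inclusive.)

True

Need some j in [2,3] with ack, and (!ack & req) at every k in [2,j-1].
  j=2: ack holds; no prefix to check → satisfied.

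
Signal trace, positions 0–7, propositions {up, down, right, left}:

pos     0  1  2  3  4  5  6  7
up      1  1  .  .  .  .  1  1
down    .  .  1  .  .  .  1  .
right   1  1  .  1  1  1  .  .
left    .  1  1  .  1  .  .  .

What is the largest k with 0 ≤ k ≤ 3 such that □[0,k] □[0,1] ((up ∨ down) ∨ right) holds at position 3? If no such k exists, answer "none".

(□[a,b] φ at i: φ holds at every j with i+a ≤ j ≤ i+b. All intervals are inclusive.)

3

□[0,1] ((up ∨ down) ∨ right) must hold from j=3 onward; find where it first fails.
  j=3: holds
  j=4: holds
  j=5: holds
  j=6: holds
Holds through j=6; largest k = 3.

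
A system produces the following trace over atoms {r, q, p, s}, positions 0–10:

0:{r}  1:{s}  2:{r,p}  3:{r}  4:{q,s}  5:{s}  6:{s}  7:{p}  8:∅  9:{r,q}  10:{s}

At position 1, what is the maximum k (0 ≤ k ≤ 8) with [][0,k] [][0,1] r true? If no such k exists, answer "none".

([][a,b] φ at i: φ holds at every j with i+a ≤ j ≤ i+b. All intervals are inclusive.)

none

[][0,1] r must hold from j=1 onward; find where it first fails.
  j=1: fails → no k works.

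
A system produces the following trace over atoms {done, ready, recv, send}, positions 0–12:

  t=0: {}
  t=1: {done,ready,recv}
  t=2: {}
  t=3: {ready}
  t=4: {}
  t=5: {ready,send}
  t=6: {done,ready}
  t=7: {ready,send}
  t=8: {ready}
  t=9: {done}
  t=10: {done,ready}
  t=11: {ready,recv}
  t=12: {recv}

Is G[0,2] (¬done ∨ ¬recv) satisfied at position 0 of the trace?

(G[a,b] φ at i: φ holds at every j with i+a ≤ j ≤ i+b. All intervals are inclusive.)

Check (¬done ∨ ¬recv) at every j in [0,2]:
  j=0: true
  j=1: false
  j=2: true
Fails at j=1 → formula fails.

False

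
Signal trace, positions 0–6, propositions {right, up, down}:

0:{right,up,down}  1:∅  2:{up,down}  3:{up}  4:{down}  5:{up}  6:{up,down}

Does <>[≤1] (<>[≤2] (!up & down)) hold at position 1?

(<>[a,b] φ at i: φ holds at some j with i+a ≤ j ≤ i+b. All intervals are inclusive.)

True

Check <>[≤2] (!up & down) at each j in [1,2]:
  j=1: fails (none in [1,3])
  j=2: holds (witness at 4)
Found at j=2 → formula holds.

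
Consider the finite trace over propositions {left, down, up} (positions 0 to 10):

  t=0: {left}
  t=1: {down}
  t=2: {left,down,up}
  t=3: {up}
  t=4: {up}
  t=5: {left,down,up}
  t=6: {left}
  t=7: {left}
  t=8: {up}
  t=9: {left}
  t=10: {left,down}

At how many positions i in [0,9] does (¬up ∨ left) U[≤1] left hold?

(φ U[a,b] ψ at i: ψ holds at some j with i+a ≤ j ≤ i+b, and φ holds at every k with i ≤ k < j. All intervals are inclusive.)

Evaluate at each i in [0,9]:
  i=0: ✓ (rhs at j=0)
  i=1: ✓ (rhs at j=2; lhs holds on [1,1])
  i=2: ✓ (rhs at j=2)
  i=3: ✗ (no rhs in [3,4])
  i=4: ✗ (lhs fails at k=4 before rhs at j=5)
  i=5: ✓ (rhs at j=5)
  i=6: ✓ (rhs at j=6)
  i=7: ✓ (rhs at j=7)
  i=8: ✗ (lhs fails at k=8 before rhs at j=9)
  i=9: ✓ (rhs at j=9)
Positions where it holds: {0, 1, 2, 5, 6, 7, 9} → 7.

7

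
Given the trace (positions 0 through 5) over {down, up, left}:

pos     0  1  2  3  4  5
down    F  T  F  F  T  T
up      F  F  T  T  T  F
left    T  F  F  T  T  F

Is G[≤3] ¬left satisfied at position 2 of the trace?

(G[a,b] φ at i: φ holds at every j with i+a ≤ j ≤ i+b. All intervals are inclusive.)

False

Check ¬left at every j in [2,5]:
  j=2: true
  j=3: false
  j=4: false
  j=5: true
Fails at j=3 → formula fails.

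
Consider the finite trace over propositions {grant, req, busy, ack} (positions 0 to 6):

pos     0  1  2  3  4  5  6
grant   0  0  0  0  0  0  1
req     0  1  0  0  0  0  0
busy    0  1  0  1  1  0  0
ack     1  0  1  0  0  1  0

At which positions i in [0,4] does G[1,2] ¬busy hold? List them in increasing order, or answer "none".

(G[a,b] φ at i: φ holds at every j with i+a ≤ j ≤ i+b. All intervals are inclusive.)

4

Evaluate at each i in [0,4]:
  i=0: ✗ (fails at j=1)
  i=1: ✗ (fails at j=3)
  i=2: ✗ (fails at j=3)
  i=3: ✗ (fails at j=4)
  i=4: ✓ (all of [5,6])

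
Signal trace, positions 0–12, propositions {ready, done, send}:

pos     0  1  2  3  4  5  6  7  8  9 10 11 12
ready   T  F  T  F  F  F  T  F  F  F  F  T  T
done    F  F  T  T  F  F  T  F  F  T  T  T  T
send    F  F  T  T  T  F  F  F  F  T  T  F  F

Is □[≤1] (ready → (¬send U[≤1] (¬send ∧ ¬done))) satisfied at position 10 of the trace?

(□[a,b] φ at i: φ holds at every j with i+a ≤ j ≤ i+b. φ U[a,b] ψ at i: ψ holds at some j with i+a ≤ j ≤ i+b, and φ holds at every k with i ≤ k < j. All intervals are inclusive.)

Check (ready → (¬send U[≤1] (¬send ∧ ¬done))) at every j in [10,11]:
  j=10: antecedent false → ✓
  j=11: antecedent true; consequent fails → ✗
Fails at j=11 → formula fails.

False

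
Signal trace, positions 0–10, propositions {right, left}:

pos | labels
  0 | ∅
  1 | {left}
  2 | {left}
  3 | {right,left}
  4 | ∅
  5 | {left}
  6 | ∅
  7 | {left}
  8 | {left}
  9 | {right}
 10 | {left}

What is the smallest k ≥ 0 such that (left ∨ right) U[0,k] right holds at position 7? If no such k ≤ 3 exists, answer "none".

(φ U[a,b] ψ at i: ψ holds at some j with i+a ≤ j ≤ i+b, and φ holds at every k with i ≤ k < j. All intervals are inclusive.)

2

Need earliest j ≥ 7 with right, and (left ∨ right) at every k in [7,j-1].
  j=7: rhs fails.
  j=8: rhs fails.
  j=9: rhs holds; lhs holds on [7,8]. k = 2.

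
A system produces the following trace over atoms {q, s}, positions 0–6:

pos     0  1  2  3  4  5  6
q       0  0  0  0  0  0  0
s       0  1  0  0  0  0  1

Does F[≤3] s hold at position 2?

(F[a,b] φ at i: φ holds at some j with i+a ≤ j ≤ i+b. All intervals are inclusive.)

No

Check s at each j in [2,5]:
  j=2: false
  j=3: false
  j=4: false
  j=5: false
No position in the window satisfies it → formula fails.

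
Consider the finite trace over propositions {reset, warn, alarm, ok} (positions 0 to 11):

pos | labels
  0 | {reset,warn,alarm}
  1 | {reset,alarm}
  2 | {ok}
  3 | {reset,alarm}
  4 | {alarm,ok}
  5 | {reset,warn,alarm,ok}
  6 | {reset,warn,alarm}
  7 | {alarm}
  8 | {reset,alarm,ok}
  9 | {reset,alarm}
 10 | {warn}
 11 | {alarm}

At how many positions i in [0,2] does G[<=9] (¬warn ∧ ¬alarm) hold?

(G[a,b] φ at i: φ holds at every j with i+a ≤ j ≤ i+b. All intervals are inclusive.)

Evaluate at each i in [0,2]:
  i=0: ✗ (fails at j=0)
  i=1: ✗ (fails at j=1)
  i=2: ✗ (fails at j=3)
Positions where it holds: {} → 0.

0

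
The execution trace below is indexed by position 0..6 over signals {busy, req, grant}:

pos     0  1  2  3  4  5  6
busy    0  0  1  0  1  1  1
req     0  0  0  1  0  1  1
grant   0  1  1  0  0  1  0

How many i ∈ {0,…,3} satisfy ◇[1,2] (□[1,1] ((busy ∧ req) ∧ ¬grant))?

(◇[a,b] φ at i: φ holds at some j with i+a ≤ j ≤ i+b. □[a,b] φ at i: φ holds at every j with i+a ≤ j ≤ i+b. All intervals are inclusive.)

1

Evaluate at each i in [0,3]:
  i=0: ✗ (none in [1,2])
  i=1: ✗ (none in [2,3])
  i=2: ✗ (none in [3,4])
  i=3: ✓ (witness j=5)
Positions where it holds: {3} → 1.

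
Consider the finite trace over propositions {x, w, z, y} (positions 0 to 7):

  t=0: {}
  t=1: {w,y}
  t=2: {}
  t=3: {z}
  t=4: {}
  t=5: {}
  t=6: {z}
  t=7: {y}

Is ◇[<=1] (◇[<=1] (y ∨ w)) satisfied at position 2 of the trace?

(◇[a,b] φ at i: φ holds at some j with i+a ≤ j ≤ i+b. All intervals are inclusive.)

Check ◇[<=1] (y ∨ w) at each j in [2,3]:
  j=2: fails (none in [2,3])
  j=3: fails (none in [3,4])
No position in the window satisfies it → formula fails.

Does not hold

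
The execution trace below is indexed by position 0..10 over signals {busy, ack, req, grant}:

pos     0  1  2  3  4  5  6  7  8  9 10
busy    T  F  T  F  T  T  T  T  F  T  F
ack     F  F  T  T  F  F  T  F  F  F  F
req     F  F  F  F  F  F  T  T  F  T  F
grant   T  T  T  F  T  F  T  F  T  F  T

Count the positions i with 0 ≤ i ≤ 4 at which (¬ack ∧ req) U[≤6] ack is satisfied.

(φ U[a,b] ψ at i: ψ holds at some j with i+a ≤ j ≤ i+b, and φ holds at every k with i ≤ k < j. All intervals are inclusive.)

2

Evaluate at each i in [0,4]:
  i=0: ✗ (lhs fails at k=0 before rhs at j=2)
  i=1: ✗ (lhs fails at k=1 before rhs at j=2)
  i=2: ✓ (rhs at j=2)
  i=3: ✓ (rhs at j=3)
  i=4: ✗ (lhs fails at k=4 before rhs at j=6)
Positions where it holds: {2, 3} → 2.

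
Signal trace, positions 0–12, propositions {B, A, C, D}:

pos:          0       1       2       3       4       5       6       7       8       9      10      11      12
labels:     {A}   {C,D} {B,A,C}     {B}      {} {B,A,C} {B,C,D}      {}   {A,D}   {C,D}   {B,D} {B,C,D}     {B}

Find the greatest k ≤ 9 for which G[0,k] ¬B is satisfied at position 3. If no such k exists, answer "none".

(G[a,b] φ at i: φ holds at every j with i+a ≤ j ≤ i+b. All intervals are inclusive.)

¬B must hold from j=3 onward; find where it first fails.
  j=3: fails → no k works.

none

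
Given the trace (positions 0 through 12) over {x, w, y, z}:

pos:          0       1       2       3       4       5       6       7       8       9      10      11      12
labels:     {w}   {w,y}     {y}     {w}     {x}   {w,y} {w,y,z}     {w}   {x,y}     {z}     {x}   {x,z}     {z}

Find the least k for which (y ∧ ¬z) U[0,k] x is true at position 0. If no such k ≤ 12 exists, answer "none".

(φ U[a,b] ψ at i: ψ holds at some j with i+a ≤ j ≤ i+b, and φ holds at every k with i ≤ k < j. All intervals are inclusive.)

Need earliest j ≥ 0 with x, and (y ∧ ¬z) at every k in [0,j-1].
  j=0: rhs fails.
  j=1: rhs fails.
  j=2: rhs fails.
  j=3: rhs fails.
  j=4: rhs holds but lhs fails at k=0.
  j=5: rhs fails.
  j=6: rhs fails.
  j=7: rhs fails.
  j=8: rhs holds but lhs fails at k=0.
  j=9: rhs fails.
  j=10: rhs holds but lhs fails at k=0.
  j=11: rhs holds but lhs fails at k=0.
  j=12: rhs fails.
No witness within the range → none.

none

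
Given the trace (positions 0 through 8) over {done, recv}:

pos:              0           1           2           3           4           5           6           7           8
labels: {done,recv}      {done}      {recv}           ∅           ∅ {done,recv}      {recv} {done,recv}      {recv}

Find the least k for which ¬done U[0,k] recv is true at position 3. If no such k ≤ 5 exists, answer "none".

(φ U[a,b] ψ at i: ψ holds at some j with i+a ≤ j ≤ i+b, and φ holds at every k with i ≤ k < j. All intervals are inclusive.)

Need earliest j ≥ 3 with recv, and ¬done at every k in [3,j-1].
  j=3: rhs fails.
  j=4: rhs fails.
  j=5: rhs holds; lhs holds on [3,4]. k = 2.

2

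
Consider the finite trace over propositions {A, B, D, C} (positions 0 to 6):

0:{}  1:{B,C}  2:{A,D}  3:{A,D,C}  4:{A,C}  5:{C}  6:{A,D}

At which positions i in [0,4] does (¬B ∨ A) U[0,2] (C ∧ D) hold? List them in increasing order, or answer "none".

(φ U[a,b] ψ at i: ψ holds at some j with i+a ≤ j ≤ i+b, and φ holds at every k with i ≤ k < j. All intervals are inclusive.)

2, 3

Evaluate at each i in [0,4]:
  i=0: ✗ (no rhs in [0,2])
  i=1: ✗ (lhs fails at k=1 before rhs at j=3)
  i=2: ✓ (rhs at j=3; lhs holds on [2,2])
  i=3: ✓ (rhs at j=3)
  i=4: ✗ (no rhs in [4,6])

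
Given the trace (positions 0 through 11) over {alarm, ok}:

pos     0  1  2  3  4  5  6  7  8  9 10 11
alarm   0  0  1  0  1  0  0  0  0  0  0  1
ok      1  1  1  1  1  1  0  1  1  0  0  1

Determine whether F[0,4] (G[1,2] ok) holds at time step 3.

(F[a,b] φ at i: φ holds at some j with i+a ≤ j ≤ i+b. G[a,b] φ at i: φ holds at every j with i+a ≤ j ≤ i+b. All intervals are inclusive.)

Check G[1,2] ok at each j in [3,7]:
  j=3: holds on [4,5]
  j=4: fails at 6
  j=5: fails at 6
  j=6: holds on [7,8]
  j=7: fails at 9
Found at j=3 → formula holds.

True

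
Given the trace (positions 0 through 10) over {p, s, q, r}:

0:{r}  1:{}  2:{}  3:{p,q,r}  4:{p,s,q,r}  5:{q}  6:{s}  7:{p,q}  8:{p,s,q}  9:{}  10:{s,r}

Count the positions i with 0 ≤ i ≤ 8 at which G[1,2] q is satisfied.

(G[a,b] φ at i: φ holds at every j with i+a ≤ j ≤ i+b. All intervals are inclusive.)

3

Evaluate at each i in [0,8]:
  i=0: ✗ (fails at j=1)
  i=1: ✗ (fails at j=2)
  i=2: ✓ (all of [3,4])
  i=3: ✓ (all of [4,5])
  i=4: ✗ (fails at j=6)
  i=5: ✗ (fails at j=6)
  i=6: ✓ (all of [7,8])
  i=7: ✗ (fails at j=9)
  i=8: ✗ (fails at j=9)
Positions where it holds: {2, 3, 6} → 3.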